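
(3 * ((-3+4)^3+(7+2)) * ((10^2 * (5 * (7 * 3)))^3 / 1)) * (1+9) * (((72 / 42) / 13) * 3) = 1786050000000000 / 13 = 137388461538461.54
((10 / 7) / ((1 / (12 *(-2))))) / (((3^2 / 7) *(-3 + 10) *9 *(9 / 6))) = -0.28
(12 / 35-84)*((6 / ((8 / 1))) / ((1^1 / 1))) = -2196 / 35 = -62.74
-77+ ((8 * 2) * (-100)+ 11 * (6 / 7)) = -11673 / 7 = -1667.57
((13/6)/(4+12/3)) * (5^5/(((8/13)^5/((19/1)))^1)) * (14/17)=2006142490625/13369344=150055.42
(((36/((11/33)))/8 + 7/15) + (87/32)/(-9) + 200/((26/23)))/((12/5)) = 1189267/14976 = 79.41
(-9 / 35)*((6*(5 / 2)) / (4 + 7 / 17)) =-153 / 175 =-0.87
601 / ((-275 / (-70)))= 8414 / 55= 152.98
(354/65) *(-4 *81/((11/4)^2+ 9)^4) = -7516717056/320550790625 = -0.02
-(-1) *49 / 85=49 / 85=0.58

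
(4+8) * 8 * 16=1536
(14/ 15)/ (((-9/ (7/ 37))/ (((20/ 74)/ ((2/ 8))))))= -784/ 36963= -0.02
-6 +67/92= -485/92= -5.27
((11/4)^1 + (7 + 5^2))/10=139/40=3.48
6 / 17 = 0.35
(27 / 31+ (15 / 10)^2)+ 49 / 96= 10807 / 2976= 3.63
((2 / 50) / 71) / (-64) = -1 / 113600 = -0.00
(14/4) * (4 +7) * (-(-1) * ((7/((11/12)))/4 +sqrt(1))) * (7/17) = 784/17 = 46.12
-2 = -2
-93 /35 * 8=-21.26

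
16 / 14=8 / 7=1.14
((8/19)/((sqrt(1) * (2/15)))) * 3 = 180/19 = 9.47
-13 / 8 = -1.62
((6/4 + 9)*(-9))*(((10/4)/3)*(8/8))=-315/4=-78.75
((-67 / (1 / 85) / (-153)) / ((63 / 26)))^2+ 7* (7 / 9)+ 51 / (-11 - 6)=76649962 / 321489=238.42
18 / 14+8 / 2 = 37 / 7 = 5.29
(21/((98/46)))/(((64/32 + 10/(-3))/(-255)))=52785/28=1885.18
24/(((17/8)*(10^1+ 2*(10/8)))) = 384/425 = 0.90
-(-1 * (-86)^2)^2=-54700816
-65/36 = -1.81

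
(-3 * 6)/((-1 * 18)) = 1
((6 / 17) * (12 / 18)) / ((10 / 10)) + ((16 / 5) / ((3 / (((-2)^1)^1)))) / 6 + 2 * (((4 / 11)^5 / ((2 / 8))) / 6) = -13772212 / 123204015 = -0.11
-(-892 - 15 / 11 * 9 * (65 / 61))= 607307 / 671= 905.08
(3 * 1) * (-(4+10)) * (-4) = 168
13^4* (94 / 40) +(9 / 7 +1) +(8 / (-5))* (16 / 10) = 46982653 / 700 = 67118.08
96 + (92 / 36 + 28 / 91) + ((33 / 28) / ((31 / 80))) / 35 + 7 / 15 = 88343272 / 888615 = 99.42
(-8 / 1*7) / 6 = -28 / 3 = -9.33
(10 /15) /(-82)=-1 /123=-0.01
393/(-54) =-131/18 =-7.28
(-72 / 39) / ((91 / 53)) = -1272 / 1183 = -1.08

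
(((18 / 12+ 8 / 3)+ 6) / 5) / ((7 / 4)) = 122 / 105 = 1.16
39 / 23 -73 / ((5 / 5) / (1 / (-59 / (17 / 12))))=56155 / 16284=3.45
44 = 44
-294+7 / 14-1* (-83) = -210.50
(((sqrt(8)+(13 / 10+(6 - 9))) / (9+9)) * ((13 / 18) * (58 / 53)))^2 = 17197609 / 819104400 - 2416193 * sqrt(2) / 184298490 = 0.00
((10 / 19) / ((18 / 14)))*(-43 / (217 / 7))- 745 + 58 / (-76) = -7912601 / 10602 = -746.33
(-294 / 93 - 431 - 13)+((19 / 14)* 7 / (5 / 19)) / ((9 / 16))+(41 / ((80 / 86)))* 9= 152797 / 11160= 13.69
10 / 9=1.11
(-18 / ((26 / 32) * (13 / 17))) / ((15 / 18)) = -29376 / 845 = -34.76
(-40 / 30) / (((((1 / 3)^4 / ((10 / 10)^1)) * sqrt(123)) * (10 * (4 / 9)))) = -81 * sqrt(123) / 410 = -2.19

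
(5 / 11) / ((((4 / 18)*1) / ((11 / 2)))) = 45 / 4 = 11.25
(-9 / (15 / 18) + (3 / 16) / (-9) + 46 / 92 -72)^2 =390339049 / 57600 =6776.72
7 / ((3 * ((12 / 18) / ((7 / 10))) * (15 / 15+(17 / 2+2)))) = 49 / 230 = 0.21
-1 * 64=-64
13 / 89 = 0.15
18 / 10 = 1.80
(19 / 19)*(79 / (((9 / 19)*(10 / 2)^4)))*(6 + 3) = 1501 / 625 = 2.40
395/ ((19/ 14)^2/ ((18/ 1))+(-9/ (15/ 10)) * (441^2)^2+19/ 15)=-6967800/ 4003171434744091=-0.00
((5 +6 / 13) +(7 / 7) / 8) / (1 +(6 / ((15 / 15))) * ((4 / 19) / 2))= 11039 / 3224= 3.42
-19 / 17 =-1.12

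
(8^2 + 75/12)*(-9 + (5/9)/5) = -5620/9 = -624.44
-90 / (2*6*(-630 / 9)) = 3 / 28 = 0.11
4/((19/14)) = 2.95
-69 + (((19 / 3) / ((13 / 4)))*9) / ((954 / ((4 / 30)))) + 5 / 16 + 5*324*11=8806072321 / 496080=17751.31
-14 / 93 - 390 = -390.15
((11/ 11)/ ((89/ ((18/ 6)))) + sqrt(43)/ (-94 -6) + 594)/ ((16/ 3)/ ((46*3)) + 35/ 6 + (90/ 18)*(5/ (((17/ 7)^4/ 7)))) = 1828088104086/ 33552288089 -17288847*sqrt(43)/ 18849600050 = 54.48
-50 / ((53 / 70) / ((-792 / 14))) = 198000 / 53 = 3735.85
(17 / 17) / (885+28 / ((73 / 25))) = 73 / 65305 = 0.00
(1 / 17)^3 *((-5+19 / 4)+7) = 27 / 19652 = 0.00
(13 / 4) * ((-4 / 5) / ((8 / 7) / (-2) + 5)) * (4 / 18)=-182 / 1395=-0.13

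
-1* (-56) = 56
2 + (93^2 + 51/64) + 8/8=553779/64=8652.80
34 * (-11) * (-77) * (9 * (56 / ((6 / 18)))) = 43542576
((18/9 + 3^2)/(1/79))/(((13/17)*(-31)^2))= 14773/12493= 1.18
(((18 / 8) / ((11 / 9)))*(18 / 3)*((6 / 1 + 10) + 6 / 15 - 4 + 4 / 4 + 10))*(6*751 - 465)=114889671 / 110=1044451.55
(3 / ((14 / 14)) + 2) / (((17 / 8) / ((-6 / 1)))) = -240 / 17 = -14.12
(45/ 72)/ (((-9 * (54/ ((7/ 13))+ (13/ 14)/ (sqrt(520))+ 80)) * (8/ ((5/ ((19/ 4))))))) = -0.00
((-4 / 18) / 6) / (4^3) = -1 / 1728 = -0.00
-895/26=-34.42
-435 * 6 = -2610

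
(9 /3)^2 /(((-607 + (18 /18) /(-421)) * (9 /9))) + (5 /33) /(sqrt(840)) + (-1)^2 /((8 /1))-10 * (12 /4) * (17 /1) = -260602651 /511096 + sqrt(210) /2772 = -509.88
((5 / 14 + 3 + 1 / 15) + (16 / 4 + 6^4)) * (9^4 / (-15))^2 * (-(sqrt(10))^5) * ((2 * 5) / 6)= -290930998158 * sqrt(10) / 7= -131429228017.93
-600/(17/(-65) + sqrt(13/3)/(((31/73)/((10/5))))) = -11473410000 * sqrt(39)/1169948113 - 1911429000/1169948113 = -62.88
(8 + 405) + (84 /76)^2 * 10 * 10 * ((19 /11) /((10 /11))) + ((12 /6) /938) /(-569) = 3270915258 /5070359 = 645.11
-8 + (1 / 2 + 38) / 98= -213 / 28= -7.61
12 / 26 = 6 / 13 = 0.46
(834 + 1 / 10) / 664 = 8341 / 6640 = 1.26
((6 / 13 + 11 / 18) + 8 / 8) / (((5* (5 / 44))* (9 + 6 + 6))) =2134 / 12285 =0.17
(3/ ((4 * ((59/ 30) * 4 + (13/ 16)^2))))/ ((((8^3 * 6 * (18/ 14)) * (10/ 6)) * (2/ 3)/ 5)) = 105/ 1047776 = 0.00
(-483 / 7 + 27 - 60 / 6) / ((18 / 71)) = -1846 / 9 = -205.11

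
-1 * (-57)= 57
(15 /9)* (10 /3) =50 /9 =5.56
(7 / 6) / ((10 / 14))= 49 / 30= 1.63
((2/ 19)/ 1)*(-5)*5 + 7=83/ 19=4.37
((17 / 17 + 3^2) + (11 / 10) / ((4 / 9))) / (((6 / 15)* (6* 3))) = 499 / 288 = 1.73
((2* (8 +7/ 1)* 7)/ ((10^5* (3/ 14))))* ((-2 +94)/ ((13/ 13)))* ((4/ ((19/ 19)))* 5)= 2254/ 125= 18.03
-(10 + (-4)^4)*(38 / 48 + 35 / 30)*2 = -1041.83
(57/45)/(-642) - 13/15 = -1673/1926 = -0.87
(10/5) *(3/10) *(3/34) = 0.05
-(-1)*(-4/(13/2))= -8/13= -0.62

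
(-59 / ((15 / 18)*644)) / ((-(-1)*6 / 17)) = -1003 / 3220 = -0.31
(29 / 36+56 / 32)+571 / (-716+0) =11329 / 6444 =1.76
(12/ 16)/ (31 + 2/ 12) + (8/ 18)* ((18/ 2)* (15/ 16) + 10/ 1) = 55327/ 6732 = 8.22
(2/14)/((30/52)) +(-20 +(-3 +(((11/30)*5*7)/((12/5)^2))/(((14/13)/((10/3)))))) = -1438471/90720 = -15.86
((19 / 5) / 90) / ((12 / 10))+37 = 19999 / 540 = 37.04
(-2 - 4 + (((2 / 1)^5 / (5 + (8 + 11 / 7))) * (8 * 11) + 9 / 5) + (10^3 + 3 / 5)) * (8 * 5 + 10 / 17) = 13954652 / 289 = 48285.99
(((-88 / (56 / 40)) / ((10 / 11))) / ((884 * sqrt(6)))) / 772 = -121 * sqrt(6) / 7165704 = -0.00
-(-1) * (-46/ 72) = -23/ 36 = -0.64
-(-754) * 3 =2262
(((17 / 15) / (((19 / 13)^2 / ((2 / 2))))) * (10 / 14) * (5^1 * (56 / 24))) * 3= 14365 / 1083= 13.26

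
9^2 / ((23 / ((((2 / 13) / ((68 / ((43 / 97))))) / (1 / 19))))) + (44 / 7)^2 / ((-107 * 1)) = -1562127461 / 5170132786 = -0.30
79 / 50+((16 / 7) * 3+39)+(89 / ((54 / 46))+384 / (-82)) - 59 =59.57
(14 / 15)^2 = 0.87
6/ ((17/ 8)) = 2.82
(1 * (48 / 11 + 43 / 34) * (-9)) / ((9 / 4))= -4210 / 187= -22.51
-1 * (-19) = 19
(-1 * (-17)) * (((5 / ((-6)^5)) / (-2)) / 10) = 17 / 31104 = 0.00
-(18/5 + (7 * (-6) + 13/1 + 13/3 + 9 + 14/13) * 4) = 10678/195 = 54.76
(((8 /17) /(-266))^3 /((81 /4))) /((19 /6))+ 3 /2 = 17788540088135 /11859026726106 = 1.50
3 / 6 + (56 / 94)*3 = 215 / 94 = 2.29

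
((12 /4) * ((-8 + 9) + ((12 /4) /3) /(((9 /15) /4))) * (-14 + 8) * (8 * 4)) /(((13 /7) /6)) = -185472 /13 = -14267.08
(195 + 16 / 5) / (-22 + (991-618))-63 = -109574 / 1755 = -62.44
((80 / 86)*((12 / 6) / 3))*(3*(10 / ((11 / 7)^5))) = 13445600 / 6925193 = 1.94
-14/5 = -2.80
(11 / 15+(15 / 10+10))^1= 367 / 30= 12.23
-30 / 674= -15 / 337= -0.04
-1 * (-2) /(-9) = -2 /9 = -0.22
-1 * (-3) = 3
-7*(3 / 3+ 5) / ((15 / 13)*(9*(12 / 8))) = -364 / 135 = -2.70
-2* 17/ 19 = -34/ 19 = -1.79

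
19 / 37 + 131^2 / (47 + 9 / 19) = 12081321 / 33374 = 362.00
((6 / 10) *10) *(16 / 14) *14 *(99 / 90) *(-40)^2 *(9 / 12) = 126720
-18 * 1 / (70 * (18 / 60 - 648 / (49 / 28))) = 6 / 8633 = 0.00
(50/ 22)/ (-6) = -25/ 66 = -0.38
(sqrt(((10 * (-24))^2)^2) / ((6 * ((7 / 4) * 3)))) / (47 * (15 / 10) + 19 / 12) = 30720 / 1211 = 25.37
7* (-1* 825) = -5775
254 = 254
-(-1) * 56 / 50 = 28 / 25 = 1.12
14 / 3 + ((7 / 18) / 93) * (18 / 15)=6517 / 1395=4.67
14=14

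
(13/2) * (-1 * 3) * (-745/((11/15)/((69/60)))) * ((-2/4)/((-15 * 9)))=44551/528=84.38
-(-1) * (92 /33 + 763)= 25271 /33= 765.79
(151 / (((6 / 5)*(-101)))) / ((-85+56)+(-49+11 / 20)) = 7550 / 469347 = 0.02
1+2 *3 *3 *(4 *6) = 433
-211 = -211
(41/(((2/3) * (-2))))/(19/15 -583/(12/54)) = 1845/157334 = 0.01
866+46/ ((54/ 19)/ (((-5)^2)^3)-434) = 55782492243/ 64421848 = 865.89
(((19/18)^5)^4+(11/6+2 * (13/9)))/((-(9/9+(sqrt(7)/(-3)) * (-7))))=97789977812749660683754321/473101210697365567806898176- 684529844689247624786280247 * sqrt(7)/1419303632092096703420694528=-1.07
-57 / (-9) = 19 / 3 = 6.33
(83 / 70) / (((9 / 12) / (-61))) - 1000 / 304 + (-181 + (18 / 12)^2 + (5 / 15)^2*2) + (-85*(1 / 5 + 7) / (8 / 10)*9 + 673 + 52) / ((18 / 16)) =-15305137 / 2660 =-5753.81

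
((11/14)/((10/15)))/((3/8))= 22/7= 3.14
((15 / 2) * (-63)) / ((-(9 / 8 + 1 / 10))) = 2700 / 7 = 385.71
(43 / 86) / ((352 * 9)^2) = 1 / 20072448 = 0.00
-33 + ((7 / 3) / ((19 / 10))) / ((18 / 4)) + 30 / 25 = -80867 / 2565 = -31.53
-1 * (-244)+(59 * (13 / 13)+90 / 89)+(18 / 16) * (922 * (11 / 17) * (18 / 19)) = 54035661 / 57494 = 939.85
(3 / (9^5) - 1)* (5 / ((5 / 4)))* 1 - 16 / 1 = -393656 / 19683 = -20.00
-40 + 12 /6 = -38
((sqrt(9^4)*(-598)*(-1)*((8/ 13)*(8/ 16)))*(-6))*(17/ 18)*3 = -253368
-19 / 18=-1.06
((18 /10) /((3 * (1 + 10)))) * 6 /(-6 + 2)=-9 /110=-0.08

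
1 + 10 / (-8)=-0.25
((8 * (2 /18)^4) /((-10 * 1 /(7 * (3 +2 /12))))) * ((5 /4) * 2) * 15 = -665 /6561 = -0.10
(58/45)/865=58/38925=0.00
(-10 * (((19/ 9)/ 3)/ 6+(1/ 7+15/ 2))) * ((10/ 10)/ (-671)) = 4000/ 34587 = 0.12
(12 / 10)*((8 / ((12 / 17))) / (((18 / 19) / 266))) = 171836 / 45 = 3818.58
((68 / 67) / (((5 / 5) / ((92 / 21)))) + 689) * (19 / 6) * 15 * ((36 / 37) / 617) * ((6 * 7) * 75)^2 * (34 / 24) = 730147941.82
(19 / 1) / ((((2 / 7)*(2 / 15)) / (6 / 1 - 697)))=-1378545 / 4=-344636.25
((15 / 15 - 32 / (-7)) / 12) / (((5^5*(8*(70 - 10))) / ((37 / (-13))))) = -0.00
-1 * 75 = -75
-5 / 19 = -0.26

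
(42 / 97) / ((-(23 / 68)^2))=-194208 / 51313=-3.78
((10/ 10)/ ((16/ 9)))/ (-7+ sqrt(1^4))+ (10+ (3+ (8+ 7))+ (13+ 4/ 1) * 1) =1437/ 32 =44.91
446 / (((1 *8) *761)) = 223 / 3044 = 0.07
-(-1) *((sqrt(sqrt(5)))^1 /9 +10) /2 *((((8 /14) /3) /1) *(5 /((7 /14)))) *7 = 20 *5^(1 /4) /27 +200 /3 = 67.77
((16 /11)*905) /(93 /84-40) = -405440 /11979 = -33.85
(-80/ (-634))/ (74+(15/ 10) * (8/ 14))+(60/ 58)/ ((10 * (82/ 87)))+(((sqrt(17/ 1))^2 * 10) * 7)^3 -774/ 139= 797627453061726501/ 473324746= 1685158994.54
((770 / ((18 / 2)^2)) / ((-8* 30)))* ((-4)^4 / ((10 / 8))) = -9856 / 1215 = -8.11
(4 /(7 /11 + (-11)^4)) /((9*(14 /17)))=0.00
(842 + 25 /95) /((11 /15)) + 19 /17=4084736 /3553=1149.66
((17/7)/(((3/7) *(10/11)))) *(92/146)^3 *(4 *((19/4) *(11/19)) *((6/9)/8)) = 1.43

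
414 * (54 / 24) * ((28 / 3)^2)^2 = 7068544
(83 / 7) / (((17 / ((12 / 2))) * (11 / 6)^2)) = 17928 / 14399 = 1.25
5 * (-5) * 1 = -25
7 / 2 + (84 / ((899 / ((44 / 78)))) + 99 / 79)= 8874265 / 1846546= 4.81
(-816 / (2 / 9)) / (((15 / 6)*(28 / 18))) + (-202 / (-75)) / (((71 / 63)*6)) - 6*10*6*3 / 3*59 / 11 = -392905001 / 136675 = -2874.74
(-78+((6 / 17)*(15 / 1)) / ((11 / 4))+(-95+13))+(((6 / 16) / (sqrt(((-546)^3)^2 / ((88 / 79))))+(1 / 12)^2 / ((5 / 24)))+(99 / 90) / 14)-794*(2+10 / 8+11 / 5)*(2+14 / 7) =-1371870979 / 78540+sqrt(1738) / 17145247392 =-17467.16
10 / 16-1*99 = -787 / 8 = -98.38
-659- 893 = -1552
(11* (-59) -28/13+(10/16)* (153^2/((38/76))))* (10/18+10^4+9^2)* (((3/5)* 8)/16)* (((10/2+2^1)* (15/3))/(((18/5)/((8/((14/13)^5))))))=1376918059258625/296352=4646224959.71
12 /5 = 2.40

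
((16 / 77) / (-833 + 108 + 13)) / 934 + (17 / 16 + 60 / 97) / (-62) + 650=649.97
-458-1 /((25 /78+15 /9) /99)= -78712 /155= -507.82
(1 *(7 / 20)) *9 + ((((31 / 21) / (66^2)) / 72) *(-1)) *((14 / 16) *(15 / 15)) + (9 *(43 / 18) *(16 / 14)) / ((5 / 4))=6008560771 / 263450880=22.81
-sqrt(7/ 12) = -sqrt(21)/ 6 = -0.76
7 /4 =1.75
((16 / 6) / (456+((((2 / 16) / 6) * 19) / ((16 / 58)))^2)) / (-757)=-393216 / 51130457509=-0.00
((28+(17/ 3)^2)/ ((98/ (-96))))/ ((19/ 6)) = -17312/ 931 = -18.60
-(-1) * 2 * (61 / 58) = 61 / 29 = 2.10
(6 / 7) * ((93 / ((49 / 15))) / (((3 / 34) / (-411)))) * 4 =-155949840 / 343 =-454664.26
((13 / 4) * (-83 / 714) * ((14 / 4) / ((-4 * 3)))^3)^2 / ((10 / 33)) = 30748769051 / 106039219322880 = 0.00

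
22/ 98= 11/ 49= 0.22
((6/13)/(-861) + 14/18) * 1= 26099/33579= 0.78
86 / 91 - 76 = -6830 / 91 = -75.05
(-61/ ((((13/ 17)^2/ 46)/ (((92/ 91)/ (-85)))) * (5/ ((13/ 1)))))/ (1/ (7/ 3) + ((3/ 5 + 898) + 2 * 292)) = 2194292/ 21930285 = 0.10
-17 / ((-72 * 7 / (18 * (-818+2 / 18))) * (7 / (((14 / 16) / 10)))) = -125137 / 20160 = -6.21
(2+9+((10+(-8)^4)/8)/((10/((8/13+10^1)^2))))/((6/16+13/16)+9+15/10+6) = 78343384/239135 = 327.61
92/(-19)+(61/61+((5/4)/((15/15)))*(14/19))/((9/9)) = -111/38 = -2.92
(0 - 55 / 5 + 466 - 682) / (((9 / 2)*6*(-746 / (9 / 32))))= 227 / 71616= 0.00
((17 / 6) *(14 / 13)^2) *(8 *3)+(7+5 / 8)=116933 / 1352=86.49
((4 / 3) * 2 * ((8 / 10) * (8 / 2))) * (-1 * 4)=-512 / 15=-34.13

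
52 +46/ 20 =543/ 10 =54.30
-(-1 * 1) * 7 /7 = 1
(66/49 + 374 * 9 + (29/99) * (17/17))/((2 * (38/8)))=32672842/92169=354.49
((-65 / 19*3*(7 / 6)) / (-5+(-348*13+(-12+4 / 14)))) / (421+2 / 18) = 147 / 23475260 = 0.00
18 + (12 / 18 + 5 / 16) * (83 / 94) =18.86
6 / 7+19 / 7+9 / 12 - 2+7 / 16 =309 / 112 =2.76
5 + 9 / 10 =5.90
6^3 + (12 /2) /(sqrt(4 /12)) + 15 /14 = 6 * sqrt(3) + 3039 /14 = 227.46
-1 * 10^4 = -10000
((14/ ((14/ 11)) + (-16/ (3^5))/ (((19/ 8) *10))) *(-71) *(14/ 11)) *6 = -504695548/ 84645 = -5962.50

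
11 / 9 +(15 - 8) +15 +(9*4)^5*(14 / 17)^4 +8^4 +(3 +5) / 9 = 27815911.36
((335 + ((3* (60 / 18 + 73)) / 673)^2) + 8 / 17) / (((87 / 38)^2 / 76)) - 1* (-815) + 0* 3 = 331070506742351 / 58279733217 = 5680.71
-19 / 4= -4.75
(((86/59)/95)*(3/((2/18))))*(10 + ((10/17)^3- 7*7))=-442589454/27537365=-16.07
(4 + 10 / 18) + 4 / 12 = 44 / 9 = 4.89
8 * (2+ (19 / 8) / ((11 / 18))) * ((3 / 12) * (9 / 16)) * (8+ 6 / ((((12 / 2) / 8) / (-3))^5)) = -1787877 / 44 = -40633.57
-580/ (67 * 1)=-580/ 67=-8.66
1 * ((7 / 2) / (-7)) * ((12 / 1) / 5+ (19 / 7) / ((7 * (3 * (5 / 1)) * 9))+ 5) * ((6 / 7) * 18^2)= -352584 / 343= -1027.94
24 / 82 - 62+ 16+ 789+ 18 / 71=2164463 / 2911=743.55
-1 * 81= -81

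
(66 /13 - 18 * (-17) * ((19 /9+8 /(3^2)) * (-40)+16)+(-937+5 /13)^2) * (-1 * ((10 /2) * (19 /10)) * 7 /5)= -11244211.76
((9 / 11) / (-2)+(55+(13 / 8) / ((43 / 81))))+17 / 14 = 1559249 / 26488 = 58.87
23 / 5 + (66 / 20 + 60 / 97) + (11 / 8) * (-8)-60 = -60607 / 970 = -62.48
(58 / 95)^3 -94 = -80398138 / 857375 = -93.77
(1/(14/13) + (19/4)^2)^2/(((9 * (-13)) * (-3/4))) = 769129/122304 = 6.29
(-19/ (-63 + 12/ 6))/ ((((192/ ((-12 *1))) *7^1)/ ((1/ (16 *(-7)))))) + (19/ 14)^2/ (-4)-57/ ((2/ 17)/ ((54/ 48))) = -59632203/ 109312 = -545.52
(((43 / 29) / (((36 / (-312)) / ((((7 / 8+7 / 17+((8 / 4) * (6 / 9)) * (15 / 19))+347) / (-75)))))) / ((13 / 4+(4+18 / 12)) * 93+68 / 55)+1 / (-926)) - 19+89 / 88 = -55169286219124007 / 3079283821166520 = -17.92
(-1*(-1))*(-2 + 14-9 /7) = 75 /7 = 10.71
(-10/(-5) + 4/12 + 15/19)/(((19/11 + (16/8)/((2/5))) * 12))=979/25308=0.04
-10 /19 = -0.53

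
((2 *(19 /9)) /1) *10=380 /9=42.22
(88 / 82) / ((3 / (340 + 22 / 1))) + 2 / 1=16174 / 123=131.50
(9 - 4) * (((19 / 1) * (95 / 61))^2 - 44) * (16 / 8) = 30943010 / 3721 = 8315.78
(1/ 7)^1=0.14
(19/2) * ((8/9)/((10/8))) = 6.76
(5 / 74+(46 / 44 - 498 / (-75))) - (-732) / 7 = 8000309 / 71225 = 112.32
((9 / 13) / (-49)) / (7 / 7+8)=-1 / 637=-0.00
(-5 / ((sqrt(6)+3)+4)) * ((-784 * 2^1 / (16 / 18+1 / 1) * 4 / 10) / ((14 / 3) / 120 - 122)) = -35562240 / 16047643+5080320 * sqrt(6) / 16047643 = -1.44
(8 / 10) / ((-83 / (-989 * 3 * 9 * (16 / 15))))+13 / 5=575059 / 2075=277.14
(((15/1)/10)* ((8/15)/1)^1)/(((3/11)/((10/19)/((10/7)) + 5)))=1496/95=15.75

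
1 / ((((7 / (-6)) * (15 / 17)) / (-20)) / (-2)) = -272 / 7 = -38.86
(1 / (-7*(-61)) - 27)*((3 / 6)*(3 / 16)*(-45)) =194535 / 1708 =113.90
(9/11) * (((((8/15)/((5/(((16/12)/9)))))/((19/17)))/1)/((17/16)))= 512/47025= 0.01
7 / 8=0.88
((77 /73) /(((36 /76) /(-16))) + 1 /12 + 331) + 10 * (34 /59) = 46704365 /155052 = 301.22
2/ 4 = 1/ 2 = 0.50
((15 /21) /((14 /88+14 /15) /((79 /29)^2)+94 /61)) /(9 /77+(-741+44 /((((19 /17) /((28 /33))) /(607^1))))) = 39385421955 /1818443784598526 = 0.00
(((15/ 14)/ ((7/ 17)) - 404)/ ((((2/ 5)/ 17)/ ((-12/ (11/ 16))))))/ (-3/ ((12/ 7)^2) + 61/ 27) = 13866764544/ 57673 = 240437.72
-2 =-2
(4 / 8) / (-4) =-1 / 8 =-0.12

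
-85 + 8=-77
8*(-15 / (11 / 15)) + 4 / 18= -16178 / 99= -163.41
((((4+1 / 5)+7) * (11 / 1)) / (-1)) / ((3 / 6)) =-1232 / 5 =-246.40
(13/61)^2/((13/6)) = 78/3721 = 0.02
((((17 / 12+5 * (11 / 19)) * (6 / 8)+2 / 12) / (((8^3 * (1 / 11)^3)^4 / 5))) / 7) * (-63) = -145983995943177315 / 20890720927744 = -6987.98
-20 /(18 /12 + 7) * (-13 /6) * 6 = 520 /17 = 30.59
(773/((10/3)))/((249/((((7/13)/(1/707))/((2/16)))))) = 2836.39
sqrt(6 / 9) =sqrt(6) / 3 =0.82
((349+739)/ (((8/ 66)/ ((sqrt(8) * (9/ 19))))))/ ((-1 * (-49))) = 161568 * sqrt(2)/ 931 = 245.43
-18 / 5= -3.60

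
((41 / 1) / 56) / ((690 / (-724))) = -7421 / 9660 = -0.77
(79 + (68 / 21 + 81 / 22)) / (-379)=-39695 / 175098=-0.23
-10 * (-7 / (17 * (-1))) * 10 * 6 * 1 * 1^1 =-4200 / 17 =-247.06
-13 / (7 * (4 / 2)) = -13 / 14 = -0.93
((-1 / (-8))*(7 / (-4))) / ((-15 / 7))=0.10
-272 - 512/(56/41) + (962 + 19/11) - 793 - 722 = -92256/77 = -1198.13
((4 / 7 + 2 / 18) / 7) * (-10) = -430 / 441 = -0.98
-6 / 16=-3 / 8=-0.38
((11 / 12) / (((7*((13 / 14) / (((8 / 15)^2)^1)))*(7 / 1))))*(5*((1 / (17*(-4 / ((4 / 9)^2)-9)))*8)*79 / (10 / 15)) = -444928 / 8144955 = -0.05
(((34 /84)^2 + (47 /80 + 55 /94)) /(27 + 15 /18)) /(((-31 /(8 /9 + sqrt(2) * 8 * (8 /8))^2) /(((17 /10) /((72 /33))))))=-67546779949 /434579899950-414397423 * sqrt(2) /24143327775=-0.18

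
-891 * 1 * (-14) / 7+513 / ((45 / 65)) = 2523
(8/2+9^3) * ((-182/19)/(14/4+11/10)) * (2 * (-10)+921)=-600994030/437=-1375272.38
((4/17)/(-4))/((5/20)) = -4/17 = -0.24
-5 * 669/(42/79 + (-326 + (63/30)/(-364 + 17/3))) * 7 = 19885188750/276408977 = 71.94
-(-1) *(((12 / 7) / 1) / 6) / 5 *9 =18 / 35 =0.51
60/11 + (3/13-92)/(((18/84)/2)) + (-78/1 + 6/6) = -928.06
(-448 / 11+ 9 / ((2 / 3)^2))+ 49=1255 / 44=28.52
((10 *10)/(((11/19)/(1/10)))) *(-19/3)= -109.39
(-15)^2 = 225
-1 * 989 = -989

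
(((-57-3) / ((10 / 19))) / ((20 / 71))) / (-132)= 1349 / 440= 3.07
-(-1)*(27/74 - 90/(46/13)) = -42669/1702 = -25.07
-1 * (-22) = 22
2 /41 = 0.05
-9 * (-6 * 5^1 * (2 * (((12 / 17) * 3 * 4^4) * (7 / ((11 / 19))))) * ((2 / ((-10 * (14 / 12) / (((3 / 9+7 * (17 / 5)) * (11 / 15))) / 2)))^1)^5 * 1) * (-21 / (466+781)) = 21759472035492336381198336 / 44380230712890625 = 490296505.58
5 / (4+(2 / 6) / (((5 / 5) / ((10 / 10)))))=15 / 13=1.15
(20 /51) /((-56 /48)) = -40 /119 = -0.34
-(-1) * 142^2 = 20164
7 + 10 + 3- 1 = 19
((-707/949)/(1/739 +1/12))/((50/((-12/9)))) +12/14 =136163338/124722325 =1.09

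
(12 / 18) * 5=10 / 3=3.33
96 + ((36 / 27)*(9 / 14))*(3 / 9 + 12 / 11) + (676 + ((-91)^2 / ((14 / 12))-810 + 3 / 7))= 543747 / 77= 7061.65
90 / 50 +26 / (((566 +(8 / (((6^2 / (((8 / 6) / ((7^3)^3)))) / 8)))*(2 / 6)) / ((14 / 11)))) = 94552011967977 / 50876415331115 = 1.86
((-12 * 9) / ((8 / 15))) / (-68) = 405 / 136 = 2.98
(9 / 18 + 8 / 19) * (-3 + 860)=29995 / 38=789.34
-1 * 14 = -14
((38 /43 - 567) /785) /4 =-24343 /135020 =-0.18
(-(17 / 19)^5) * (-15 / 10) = 4259571 / 4952198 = 0.86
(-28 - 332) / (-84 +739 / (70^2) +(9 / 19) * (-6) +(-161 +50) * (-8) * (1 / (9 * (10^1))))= 100548000 / 21457117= 4.69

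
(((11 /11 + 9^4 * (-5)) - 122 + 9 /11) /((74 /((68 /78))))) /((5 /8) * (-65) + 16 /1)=49256072 /3126981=15.75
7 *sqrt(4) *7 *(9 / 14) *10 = 630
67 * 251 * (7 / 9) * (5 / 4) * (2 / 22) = 588595 / 396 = 1486.35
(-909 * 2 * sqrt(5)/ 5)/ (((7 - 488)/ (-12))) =-21816 * sqrt(5)/ 2405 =-20.28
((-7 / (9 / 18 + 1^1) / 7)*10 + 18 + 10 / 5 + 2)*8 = 368 / 3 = 122.67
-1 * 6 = -6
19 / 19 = 1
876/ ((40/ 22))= 2409/ 5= 481.80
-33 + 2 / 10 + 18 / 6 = -149 / 5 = -29.80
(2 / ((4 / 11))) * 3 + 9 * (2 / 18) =35 / 2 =17.50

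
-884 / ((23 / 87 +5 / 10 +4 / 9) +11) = -461448 / 6373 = -72.41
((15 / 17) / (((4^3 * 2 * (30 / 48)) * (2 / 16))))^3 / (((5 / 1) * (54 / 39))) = 39 / 393040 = 0.00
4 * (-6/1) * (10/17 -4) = 1392/17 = 81.88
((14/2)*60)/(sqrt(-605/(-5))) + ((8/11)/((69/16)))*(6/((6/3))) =9788/253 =38.69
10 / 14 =5 / 7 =0.71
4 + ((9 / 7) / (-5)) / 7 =971 / 245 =3.96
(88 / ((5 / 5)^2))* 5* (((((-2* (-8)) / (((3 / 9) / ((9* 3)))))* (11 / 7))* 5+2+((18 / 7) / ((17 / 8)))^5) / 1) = 4482478.79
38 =38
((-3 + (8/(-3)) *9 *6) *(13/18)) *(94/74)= -134.86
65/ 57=1.14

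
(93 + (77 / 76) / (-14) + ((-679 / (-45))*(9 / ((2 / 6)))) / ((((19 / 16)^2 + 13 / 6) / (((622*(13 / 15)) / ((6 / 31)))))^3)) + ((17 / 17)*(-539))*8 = 3409020039155720479060837711 / 17723198148165000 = 192347905307.86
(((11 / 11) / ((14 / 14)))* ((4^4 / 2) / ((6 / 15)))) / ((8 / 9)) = 360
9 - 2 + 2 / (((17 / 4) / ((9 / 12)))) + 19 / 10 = 1573 / 170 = 9.25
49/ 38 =1.29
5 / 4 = 1.25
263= 263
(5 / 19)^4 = 625 / 130321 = 0.00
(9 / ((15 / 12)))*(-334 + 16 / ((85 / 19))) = -2379.05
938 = 938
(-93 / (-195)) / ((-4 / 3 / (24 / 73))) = -558 / 4745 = -0.12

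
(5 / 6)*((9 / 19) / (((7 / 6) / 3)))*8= 1080 / 133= 8.12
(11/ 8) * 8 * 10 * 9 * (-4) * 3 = -11880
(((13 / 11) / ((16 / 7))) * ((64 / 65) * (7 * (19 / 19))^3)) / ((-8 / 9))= -21609 / 110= -196.45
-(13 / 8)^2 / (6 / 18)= -507 / 64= -7.92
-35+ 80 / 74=-1255 / 37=-33.92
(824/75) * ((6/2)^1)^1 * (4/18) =1648/225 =7.32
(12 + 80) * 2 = 184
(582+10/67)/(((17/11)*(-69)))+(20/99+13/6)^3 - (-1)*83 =18470556193849/203351383224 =90.83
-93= -93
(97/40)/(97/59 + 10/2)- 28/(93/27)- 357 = -177304507/486080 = -364.76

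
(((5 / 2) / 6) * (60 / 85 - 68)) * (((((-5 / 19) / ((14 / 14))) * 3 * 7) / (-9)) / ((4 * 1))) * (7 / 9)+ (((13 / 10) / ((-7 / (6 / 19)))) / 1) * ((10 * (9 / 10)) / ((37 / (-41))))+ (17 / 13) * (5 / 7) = -1611018193 / 880908210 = -1.83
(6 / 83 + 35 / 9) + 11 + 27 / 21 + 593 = 3185752 / 5229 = 609.25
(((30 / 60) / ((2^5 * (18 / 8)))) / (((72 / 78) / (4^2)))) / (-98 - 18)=-13 / 12528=-0.00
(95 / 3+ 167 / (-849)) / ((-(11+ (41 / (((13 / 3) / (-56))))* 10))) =115778 / 19452571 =0.01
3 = 3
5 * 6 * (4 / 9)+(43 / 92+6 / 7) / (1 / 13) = 59027 / 1932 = 30.55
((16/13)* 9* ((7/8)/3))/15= 14/65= 0.22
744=744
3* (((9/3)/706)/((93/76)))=114/10943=0.01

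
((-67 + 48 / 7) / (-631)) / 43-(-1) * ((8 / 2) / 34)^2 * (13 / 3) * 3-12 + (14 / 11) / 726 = -2589805499198 / 219176005587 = -11.82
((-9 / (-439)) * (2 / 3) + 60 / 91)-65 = -2569799 / 39949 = -64.33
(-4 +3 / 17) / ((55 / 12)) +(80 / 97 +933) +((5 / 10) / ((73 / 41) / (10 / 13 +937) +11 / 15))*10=1287243294655 / 1369712168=939.79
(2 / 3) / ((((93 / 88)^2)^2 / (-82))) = -9835003904 / 224415603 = -43.82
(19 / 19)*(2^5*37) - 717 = 467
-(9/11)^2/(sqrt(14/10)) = -81*sqrt(35)/847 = -0.57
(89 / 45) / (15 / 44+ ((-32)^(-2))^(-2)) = 3916 / 2076181155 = 0.00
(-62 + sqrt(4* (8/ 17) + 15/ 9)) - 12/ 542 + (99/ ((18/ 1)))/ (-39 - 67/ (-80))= -51434064/ 827363 + sqrt(9231)/ 51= -60.28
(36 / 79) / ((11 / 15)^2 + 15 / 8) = 64800 / 343097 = 0.19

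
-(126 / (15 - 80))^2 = -15876 / 4225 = -3.76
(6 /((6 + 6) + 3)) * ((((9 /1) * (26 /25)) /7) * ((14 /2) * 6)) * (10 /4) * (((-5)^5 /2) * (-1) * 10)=877500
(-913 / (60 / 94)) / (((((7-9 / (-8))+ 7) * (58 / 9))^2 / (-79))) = 66566664 / 5596855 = 11.89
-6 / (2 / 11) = -33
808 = 808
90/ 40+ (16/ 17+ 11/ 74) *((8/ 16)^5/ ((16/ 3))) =1453329/ 644096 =2.26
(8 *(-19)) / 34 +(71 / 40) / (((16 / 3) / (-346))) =-650753 / 5440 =-119.62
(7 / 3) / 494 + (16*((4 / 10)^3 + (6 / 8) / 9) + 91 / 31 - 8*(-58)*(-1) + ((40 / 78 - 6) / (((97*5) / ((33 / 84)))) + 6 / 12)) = -458.21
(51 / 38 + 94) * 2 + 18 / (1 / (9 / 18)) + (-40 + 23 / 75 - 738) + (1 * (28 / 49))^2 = -40336687 / 69825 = -577.68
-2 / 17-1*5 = -87 / 17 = -5.12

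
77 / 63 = 11 / 9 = 1.22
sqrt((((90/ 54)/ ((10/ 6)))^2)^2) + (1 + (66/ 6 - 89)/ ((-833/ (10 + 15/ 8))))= 10369/ 3332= 3.11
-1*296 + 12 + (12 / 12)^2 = -283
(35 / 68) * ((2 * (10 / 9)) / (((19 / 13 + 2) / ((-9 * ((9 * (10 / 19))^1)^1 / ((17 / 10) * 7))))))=-6500 / 5491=-1.18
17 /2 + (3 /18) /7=179 /21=8.52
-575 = -575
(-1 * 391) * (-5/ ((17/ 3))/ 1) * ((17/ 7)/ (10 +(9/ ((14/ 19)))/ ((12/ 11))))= 46920/ 1187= 39.53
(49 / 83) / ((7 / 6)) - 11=-871 / 83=-10.49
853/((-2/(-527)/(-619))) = -278259689/2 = -139129844.50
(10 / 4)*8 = 20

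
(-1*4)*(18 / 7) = -72 / 7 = -10.29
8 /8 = 1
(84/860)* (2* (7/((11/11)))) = 294/215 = 1.37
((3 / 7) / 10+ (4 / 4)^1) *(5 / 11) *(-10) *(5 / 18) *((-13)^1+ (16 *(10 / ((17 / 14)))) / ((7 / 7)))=-1228225 / 7854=-156.38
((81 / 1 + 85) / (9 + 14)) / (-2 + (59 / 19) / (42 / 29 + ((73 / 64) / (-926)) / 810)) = 3179483000051 / 63486003529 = 50.08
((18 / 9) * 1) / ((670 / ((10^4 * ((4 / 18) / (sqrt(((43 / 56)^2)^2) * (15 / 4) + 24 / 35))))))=250880000 / 109554849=2.29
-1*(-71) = 71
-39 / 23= -1.70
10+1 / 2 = 21 / 2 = 10.50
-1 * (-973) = 973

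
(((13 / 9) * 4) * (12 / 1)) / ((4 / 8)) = 416 / 3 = 138.67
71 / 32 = 2.22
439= 439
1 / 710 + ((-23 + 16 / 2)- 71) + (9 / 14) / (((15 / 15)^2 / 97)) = -58749 / 2485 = -23.64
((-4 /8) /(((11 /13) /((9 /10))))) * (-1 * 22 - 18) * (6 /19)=1404 /209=6.72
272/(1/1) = 272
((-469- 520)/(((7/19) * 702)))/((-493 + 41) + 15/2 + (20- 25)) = 18791/2208843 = 0.01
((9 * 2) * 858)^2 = 238517136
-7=-7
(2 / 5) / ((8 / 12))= 3 / 5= 0.60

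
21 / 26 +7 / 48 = 595 / 624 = 0.95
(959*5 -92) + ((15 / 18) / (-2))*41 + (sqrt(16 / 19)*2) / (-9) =56231 / 12 -8*sqrt(19) / 171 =4685.71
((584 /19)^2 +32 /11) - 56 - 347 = 2162855 /3971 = 544.66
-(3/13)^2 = -9/169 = -0.05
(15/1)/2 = 15/2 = 7.50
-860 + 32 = -828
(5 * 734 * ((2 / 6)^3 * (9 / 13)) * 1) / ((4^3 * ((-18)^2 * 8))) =0.00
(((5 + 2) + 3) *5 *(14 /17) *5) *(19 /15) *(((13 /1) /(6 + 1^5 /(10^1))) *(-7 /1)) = -12103000 /3111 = -3890.39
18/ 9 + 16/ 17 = 50/ 17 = 2.94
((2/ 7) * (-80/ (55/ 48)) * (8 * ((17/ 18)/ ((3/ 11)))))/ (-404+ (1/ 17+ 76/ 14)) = 591872/ 426807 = 1.39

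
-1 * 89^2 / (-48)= 7921 / 48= 165.02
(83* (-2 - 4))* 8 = -3984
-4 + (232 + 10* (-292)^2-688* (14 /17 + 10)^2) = 223185924 /289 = 772269.63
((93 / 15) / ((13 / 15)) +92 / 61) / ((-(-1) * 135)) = 6869 / 107055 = 0.06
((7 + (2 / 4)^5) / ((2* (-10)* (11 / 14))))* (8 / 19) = -0.19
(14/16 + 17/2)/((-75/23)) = -23/8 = -2.88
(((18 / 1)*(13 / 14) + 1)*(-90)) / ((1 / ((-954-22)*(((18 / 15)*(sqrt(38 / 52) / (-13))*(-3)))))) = 19605888*sqrt(494) / 1183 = 368353.88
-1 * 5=-5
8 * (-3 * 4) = -96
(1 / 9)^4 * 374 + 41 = 41.06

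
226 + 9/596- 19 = 123381/596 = 207.02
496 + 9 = 505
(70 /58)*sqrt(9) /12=35 /116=0.30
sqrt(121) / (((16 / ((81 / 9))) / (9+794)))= 79497 / 16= 4968.56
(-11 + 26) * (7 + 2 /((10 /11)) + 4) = 198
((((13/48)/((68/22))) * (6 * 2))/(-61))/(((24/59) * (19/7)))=-59059/3782976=-0.02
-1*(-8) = 8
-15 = -15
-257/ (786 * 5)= -257/ 3930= -0.07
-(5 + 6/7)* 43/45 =-1763/315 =-5.60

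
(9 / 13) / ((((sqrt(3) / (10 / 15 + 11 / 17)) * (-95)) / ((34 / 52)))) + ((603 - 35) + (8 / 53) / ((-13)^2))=5087584 / 8957 - 67 * sqrt(3) / 32110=568.00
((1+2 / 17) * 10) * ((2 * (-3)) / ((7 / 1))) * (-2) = 2280 / 119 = 19.16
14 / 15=0.93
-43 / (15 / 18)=-258 / 5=-51.60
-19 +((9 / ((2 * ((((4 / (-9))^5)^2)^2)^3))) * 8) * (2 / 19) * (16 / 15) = 5391030899743293631220795296869504391455431790865068772643 / 986536403121617249420794302551818240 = 5464604126806563982560.98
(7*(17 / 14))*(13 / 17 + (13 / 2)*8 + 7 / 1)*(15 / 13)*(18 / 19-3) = -22860 / 19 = -1203.16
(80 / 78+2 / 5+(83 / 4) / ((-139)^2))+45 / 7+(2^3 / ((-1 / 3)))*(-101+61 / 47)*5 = 59359580298973 / 4958155020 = 11972.11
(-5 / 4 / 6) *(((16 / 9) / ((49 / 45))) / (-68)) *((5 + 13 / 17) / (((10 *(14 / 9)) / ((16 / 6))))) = 10 / 2023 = 0.00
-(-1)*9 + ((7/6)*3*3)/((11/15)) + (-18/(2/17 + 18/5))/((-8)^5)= 1327997151/56950784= 23.32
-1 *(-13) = 13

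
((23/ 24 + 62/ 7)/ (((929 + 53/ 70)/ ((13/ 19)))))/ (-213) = -107185/ 3160690812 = -0.00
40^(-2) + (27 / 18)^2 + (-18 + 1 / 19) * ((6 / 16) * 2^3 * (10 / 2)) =-8115581 / 30400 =-266.96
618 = 618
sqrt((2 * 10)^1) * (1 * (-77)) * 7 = -1078 * sqrt(5) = -2410.48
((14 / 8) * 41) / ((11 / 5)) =1435 / 44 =32.61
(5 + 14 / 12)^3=234.50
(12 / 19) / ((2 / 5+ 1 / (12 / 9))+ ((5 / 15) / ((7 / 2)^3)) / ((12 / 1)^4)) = 160030080 / 291388199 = 0.55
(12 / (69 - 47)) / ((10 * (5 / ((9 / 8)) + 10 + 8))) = 27 / 11110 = 0.00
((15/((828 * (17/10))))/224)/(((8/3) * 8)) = 25/11210752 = 0.00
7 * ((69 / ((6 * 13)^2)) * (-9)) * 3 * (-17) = 24633 / 676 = 36.44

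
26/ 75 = 0.35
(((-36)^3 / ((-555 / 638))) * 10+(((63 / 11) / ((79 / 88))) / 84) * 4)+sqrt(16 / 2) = 2 * sqrt(2)+1567704696 / 2923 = 536336.97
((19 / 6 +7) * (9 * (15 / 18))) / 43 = 305 / 172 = 1.77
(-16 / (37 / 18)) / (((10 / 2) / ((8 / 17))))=-2304 / 3145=-0.73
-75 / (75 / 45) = -45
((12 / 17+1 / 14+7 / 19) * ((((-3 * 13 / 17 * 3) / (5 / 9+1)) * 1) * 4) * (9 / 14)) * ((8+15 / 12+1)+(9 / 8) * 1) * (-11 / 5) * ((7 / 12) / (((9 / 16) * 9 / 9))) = 338.28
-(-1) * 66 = 66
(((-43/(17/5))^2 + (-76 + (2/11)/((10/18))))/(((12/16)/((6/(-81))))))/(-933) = 3572152/400410945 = 0.01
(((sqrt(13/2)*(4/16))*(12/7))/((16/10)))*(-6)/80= -0.05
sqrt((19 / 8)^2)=19 / 8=2.38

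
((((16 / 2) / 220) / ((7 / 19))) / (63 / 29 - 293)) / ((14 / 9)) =-4959 / 22729630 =-0.00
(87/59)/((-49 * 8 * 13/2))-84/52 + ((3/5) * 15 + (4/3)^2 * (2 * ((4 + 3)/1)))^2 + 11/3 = 1077661961/936684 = 1150.51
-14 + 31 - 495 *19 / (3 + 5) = -9269 / 8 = -1158.62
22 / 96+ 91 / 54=827 / 432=1.91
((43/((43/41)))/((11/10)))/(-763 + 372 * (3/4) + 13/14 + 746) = 5740/40491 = 0.14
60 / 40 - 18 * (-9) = 327 / 2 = 163.50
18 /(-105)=-6 /35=-0.17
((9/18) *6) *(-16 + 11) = -15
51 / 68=3 / 4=0.75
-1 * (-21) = 21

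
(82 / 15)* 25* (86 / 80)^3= 3259787 / 19200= 169.78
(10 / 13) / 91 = 10 / 1183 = 0.01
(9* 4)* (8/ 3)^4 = 16384/ 9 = 1820.44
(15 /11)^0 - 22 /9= -13 /9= -1.44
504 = 504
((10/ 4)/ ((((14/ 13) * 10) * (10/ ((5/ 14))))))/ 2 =13/ 3136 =0.00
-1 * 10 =-10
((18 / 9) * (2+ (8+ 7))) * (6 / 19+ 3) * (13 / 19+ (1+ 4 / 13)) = 1053864 / 4693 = 224.56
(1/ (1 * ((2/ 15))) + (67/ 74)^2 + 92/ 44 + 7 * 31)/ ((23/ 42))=287664489/ 692714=415.27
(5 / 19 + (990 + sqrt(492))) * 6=12 * sqrt(123) + 112890 / 19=6074.67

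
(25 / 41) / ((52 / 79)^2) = 156025 / 110864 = 1.41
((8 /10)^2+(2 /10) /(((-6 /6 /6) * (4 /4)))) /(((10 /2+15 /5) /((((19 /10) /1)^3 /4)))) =-48013 /400000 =-0.12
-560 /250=-56 /25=-2.24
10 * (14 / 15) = 28 / 3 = 9.33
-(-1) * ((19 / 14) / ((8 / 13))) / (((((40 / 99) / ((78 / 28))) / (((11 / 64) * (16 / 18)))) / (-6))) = -3496779 / 250880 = -13.94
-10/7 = -1.43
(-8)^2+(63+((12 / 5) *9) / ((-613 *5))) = 1946167 / 15325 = 126.99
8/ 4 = 2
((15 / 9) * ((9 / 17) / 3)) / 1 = 5 / 17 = 0.29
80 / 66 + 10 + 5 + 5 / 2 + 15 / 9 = 1345 / 66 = 20.38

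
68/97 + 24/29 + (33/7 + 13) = 378912/19691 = 19.24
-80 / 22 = -40 / 11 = -3.64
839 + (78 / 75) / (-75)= 1573099 / 1875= 838.99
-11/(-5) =11/5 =2.20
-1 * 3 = -3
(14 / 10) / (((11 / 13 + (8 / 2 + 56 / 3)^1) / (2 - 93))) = -3549 / 655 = -5.42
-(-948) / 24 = 79 / 2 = 39.50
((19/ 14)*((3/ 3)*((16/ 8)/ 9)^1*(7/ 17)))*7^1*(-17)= -133/ 9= -14.78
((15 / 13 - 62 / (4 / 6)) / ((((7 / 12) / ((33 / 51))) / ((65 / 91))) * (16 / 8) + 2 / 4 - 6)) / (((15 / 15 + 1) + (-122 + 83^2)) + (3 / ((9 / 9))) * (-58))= 39402 / 8419177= 0.00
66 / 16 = 33 / 8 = 4.12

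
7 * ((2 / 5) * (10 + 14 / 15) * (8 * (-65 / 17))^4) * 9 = 241196398.55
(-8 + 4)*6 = -24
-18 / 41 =-0.44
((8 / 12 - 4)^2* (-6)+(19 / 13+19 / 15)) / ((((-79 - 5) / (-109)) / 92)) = -10419092 / 1365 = -7633.03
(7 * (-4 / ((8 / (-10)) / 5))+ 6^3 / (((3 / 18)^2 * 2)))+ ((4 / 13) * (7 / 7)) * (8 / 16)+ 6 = 52899 / 13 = 4069.15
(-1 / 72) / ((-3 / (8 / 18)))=1 / 486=0.00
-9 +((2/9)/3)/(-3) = -731/81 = -9.02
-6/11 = -0.55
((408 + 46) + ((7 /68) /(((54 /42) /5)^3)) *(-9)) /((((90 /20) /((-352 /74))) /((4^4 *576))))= -3172673388544 /50949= -62271553.68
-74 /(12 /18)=-111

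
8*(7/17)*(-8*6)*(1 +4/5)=-24192/85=-284.61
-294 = -294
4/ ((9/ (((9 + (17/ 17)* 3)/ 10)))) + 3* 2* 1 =98/ 15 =6.53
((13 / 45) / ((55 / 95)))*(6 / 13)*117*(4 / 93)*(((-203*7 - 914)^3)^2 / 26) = 2463569946146755137500 / 341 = 7224545296618050256.60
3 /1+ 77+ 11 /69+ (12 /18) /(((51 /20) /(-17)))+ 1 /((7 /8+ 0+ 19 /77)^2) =7562107105 /98838567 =76.51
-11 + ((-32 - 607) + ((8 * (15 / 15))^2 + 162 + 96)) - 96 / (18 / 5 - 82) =-16012 / 49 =-326.78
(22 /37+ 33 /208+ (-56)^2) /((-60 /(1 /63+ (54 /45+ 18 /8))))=-105421358251 /581817600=-181.19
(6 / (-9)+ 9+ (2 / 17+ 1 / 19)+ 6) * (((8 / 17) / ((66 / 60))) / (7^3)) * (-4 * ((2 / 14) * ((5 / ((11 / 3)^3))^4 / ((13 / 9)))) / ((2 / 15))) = -33609923163000000 / 5916867761089514001773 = -0.00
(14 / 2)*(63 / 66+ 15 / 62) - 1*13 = -1577 / 341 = -4.62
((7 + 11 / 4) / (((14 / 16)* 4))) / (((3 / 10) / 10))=650 / 7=92.86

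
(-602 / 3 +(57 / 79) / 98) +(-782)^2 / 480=498592091 / 464520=1073.35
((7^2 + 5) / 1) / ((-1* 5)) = -54 / 5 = -10.80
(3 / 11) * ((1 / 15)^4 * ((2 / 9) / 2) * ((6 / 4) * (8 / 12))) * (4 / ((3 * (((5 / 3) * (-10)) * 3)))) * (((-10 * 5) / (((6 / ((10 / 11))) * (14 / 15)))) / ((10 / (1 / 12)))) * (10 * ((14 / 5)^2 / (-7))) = -2 / 165391875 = -0.00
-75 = -75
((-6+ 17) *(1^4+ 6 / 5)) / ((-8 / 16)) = -242 / 5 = -48.40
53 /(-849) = -53 /849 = -0.06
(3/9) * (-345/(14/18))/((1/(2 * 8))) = -16560/7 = -2365.71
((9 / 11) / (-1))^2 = 81 / 121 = 0.67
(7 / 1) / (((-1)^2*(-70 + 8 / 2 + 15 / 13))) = -91 / 843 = -0.11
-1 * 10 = -10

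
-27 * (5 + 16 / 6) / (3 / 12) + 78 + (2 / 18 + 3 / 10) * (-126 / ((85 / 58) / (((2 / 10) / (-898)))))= -715586239 / 954125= -749.99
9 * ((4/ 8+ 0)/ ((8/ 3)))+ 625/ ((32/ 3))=1929/ 32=60.28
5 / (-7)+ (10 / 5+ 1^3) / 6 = -3 / 14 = -0.21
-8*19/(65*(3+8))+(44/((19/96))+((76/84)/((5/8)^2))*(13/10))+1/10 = 3212512361/14264250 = 225.21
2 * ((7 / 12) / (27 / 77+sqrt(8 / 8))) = 539 / 624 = 0.86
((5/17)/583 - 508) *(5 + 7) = -6095.99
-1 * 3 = -3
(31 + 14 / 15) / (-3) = -479 / 45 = -10.64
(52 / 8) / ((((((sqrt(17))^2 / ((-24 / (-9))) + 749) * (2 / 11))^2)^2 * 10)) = 0.00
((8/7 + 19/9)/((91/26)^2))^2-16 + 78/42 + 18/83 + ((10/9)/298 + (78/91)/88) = -71777434893805/5185495912212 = -13.84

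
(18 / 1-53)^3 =-42875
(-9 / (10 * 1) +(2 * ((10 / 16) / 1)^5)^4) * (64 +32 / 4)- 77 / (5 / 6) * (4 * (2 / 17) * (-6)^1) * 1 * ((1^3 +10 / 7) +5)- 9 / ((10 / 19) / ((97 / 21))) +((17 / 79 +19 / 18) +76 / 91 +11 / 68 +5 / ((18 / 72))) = 89989209287147053419949177 / 49535857913384738488320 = 1816.65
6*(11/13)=66/13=5.08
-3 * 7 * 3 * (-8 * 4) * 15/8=3780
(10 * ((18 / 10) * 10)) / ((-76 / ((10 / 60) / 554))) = -15 / 21052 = -0.00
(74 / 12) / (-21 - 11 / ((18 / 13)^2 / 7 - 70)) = -1525991 / 5157579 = -0.30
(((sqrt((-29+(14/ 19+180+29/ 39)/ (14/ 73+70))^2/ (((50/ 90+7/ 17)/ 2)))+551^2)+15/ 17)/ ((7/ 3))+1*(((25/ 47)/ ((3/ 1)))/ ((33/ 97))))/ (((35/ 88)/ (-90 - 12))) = -1152734817008/ 34545 - 3215101098*sqrt(1258)/ 27316471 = -33373253.06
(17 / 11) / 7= 17 / 77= 0.22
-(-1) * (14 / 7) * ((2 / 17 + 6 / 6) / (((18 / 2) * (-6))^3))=-19 / 1338444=-0.00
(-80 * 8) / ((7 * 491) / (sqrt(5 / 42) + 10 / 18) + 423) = -1980800 / 20941329-2199680 * sqrt(210) / 565415883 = -0.15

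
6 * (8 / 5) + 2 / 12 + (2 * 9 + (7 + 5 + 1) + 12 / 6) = 1283 / 30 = 42.77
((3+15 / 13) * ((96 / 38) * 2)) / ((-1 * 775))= -5184 / 191425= -0.03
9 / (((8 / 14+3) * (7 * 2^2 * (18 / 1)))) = 1 / 200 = 0.00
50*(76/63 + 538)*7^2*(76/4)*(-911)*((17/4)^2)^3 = -1241849898315194875/9216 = -134749337924825.83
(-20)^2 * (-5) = -2000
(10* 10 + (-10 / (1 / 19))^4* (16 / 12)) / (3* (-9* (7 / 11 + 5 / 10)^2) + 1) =-2523014705200 / 49173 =-51308944.04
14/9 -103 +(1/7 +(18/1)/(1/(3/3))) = -5248/63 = -83.30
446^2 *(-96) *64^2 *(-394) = 30817479819264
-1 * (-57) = 57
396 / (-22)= -18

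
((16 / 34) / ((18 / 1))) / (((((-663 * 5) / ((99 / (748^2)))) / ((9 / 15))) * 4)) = -1 / 4777401200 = -0.00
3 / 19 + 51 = 972 / 19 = 51.16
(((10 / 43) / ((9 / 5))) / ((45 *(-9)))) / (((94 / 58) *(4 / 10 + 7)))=-1450 / 54512433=-0.00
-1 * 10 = -10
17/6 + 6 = 53/6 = 8.83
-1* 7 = -7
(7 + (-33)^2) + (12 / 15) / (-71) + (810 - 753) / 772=1096.06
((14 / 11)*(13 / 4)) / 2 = 91 / 44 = 2.07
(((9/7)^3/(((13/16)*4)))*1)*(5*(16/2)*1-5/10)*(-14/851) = -230364/542087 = -0.42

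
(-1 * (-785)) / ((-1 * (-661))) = 785 / 661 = 1.19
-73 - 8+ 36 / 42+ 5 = -75.14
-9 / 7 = -1.29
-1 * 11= -11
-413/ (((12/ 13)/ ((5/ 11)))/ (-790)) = 160663.26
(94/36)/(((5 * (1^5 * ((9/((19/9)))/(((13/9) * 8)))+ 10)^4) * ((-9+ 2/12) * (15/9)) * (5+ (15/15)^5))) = -358274272884736/700519425419681247975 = -0.00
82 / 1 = 82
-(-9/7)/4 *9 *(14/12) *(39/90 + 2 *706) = 381357/80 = 4766.96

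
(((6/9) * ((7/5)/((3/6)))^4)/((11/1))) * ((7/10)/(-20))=-67228/515625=-0.13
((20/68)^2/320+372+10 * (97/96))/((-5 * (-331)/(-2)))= -21202211/45916320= -0.46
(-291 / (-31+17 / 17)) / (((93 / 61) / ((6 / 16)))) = 5917 / 2480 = 2.39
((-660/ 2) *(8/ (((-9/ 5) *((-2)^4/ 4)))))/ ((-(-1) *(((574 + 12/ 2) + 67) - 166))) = 1100/ 1443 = 0.76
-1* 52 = -52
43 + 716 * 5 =3623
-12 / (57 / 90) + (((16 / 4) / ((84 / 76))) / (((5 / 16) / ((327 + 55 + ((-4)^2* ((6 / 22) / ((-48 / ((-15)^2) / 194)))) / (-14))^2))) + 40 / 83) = 5034600273443072 / 981753465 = 5128171.64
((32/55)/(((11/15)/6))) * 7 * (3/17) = 12096/2057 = 5.88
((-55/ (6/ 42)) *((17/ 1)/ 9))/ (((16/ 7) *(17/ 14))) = -18865/ 72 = -262.01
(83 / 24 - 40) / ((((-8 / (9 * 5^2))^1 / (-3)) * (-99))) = 31.14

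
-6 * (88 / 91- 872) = 475584 / 91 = 5226.20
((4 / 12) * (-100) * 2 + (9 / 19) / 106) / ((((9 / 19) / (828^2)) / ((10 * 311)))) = -300062541224.15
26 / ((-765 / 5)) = -0.17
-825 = -825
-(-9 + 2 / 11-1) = 108 / 11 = 9.82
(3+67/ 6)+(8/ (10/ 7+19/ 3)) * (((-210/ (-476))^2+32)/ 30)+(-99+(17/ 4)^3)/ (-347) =240669671171/ 15692283840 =15.34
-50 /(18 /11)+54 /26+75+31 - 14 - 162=-11522 /117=-98.48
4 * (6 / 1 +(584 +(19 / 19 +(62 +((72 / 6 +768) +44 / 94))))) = 269492 / 47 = 5733.87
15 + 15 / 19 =300 / 19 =15.79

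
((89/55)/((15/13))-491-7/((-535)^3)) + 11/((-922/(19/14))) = -31936540055526587/65228027056500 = -489.61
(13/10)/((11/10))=13/11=1.18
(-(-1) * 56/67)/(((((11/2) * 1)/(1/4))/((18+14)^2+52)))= 30128/737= 40.88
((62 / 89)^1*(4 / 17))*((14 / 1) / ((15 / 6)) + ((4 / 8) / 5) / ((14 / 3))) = 48794 / 52955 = 0.92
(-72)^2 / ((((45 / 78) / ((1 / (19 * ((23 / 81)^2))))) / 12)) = 3537271296 / 50255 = 70386.45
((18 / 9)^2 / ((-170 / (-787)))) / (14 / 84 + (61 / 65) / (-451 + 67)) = 7857408 / 69683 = 112.76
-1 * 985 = -985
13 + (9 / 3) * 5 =28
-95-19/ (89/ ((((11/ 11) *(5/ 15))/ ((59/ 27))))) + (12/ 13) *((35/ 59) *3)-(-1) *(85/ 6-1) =-556909/ 6942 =-80.22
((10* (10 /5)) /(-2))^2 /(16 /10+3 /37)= 18500 /311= 59.49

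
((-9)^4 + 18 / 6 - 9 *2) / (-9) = -2182 / 3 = -727.33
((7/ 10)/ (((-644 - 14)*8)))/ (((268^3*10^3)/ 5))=-1/ 28950243328000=-0.00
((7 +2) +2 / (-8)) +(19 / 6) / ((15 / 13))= 2069 / 180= 11.49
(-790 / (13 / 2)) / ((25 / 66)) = -20856 / 65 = -320.86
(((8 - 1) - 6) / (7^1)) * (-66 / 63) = -22 / 147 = -0.15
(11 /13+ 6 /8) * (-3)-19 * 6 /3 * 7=-14081 /52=-270.79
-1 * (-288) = 288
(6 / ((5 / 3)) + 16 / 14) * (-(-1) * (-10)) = -332 / 7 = -47.43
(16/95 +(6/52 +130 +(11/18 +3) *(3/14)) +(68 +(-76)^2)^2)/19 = 3542976932557/1971060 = 1797498.27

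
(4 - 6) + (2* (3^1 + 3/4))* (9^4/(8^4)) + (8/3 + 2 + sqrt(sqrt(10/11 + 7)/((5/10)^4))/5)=4* 11^(3/4)* 87^(1/4)/55 + 360781/24576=16.02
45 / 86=0.52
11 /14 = 0.79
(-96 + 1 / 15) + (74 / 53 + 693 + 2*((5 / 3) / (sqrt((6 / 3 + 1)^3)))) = 10*sqrt(3) / 27 + 475778 / 795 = 599.10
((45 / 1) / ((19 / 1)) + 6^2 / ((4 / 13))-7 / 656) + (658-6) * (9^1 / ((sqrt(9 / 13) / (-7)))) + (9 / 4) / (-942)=233560301 / 1956848-13692 * sqrt(13)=-49247.85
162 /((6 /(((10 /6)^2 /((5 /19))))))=285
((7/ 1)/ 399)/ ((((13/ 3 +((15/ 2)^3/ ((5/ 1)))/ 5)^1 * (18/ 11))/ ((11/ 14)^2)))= 0.00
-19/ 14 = -1.36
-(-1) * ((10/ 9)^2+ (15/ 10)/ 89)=18043/ 14418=1.25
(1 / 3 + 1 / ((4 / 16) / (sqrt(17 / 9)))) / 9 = 1 / 27 + 4*sqrt(17) / 27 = 0.65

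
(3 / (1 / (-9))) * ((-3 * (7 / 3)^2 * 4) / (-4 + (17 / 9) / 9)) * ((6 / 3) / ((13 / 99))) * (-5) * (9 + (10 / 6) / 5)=330806.35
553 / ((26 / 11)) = 6083 / 26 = 233.96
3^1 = 3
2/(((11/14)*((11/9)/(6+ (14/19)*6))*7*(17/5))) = 3240/3553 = 0.91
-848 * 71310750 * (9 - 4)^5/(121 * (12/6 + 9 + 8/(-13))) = -150392123507.81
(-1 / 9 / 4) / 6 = -1 / 216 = -0.00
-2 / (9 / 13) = -26 / 9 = -2.89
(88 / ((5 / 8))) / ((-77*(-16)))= 4 / 35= 0.11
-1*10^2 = -100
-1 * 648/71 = -648/71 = -9.13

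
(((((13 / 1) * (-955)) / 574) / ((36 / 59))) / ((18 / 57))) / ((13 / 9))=-77.71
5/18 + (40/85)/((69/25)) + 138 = 974399/7038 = 138.45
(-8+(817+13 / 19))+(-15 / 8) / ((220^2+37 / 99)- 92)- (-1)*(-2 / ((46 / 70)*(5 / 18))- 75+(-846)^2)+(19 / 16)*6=2994697940687817 / 4179930346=716446.85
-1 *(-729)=729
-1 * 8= -8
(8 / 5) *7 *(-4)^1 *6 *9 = -12096 / 5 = -2419.20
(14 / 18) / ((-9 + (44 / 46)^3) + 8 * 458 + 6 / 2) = 85169 / 400657806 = 0.00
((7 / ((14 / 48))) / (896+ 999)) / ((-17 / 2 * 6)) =-8 / 32215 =-0.00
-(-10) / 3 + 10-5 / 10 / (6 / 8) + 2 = 44 / 3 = 14.67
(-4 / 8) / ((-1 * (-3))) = -1 / 6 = -0.17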